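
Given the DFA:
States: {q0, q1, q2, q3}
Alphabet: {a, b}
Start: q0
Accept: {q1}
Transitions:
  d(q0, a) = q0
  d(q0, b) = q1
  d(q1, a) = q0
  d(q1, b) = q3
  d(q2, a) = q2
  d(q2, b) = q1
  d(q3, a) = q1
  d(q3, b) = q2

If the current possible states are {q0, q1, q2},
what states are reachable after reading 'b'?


Apply transition on 'b' from each current state:
  d(q0, b) = q1
  d(q1, b) = q3
  d(q2, b) = q1

{q1, q3}


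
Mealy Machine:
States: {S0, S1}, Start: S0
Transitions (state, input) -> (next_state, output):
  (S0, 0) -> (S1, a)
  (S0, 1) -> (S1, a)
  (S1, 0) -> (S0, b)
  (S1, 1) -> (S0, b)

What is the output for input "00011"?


Step-by-step:
  (S0, 0) -> (S1, a)
  (S1, 0) -> (S0, b)
  (S0, 0) -> (S1, a)
  (S1, 1) -> (S0, b)
  (S0, 1) -> (S1, a)

"ababa"


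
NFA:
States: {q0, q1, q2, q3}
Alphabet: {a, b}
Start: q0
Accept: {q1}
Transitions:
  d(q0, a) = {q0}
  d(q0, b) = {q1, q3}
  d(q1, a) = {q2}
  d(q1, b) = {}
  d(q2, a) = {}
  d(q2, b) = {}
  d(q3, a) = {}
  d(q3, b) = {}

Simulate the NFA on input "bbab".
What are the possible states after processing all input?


Start: {q0}
  --b--> {q1, q3}
  --b--> {}
  --a--> {}
  --b--> {}

{} (empty set, no valid transitions)


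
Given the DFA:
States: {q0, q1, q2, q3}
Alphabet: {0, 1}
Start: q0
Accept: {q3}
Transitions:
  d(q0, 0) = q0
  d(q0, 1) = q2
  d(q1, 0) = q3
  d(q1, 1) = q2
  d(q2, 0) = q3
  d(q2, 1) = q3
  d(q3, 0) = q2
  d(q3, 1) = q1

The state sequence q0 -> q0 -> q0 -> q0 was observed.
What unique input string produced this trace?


Trace back each transition to find the symbol:
  q0 --[0]--> q0
  q0 --[0]--> q0
  q0 --[0]--> q0

"000"


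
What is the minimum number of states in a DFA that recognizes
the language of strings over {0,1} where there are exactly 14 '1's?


States: count = 0, 1, ..., 14 (that's 15 states), plus a dead state for count > 14.
Total: 15 + 1 = 16. Accept = count-14 state.

16


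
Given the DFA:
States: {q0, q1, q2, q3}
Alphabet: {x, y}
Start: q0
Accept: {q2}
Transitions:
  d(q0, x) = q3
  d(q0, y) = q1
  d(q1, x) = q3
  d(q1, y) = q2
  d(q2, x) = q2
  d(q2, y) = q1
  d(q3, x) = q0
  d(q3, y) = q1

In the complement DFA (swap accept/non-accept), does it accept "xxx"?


Trace: q0 -> q3 -> q0 -> q3
Final: q3
Original accept: {q2}
Complement: q3 is not in original accept

Yes, complement accepts (original rejects)


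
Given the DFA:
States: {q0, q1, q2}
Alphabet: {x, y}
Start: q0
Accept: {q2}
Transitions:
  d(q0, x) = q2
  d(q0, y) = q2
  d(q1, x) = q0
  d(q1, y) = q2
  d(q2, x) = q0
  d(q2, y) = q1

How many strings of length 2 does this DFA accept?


Enumerating all length-2 strings:
  "xx" -> q0 [reject]
  "xy" -> q1 [reject]
  "yx" -> q0 [reject]
  "yy" -> q1 [reject]

0 out of 4


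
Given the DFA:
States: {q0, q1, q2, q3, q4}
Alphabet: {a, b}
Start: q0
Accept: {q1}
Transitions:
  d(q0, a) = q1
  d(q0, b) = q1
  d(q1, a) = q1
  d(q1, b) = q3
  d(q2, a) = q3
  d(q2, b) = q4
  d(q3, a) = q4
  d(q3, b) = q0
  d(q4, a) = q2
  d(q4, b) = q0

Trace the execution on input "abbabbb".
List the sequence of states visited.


Input: abbabbb
d(q0, a) = q1
d(q1, b) = q3
d(q3, b) = q0
d(q0, a) = q1
d(q1, b) = q3
d(q3, b) = q0
d(q0, b) = q1


q0 -> q1 -> q3 -> q0 -> q1 -> q3 -> q0 -> q1


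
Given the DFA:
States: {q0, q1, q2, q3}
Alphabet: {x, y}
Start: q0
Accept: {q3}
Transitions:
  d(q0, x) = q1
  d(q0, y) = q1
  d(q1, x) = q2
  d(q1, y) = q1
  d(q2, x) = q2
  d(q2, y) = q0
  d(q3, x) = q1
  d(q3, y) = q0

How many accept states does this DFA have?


Accept states listed: {q3}
Counting: q3(1)

1


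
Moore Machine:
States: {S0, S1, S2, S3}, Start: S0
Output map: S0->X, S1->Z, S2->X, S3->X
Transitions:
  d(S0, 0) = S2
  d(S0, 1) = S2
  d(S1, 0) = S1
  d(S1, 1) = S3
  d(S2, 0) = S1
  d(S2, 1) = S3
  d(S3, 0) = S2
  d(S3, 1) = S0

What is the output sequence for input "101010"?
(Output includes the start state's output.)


Start: S0 (output X)
  --1--> S2 (output X)
  --0--> S1 (output Z)
  --1--> S3 (output X)
  --0--> S2 (output X)
  --1--> S3 (output X)
  --0--> S2 (output X)

"XXZXXXX"


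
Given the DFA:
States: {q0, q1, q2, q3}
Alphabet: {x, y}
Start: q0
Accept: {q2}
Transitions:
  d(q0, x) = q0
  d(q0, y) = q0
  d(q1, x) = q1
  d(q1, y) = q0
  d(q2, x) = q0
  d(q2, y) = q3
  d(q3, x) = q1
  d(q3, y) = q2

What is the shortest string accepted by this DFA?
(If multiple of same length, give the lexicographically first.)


BFS by string length (lex-first path to each state shown):
  len 0: q0<-""
  len 1: q0<-"x"
  len 2: q0<-"xx"
  len 3: q0<-"xxx"
  len 4: q0<-"xxxx"
  len 5: q0<-"xxxxx"
  len 6: q0<-"xxxxxx"
  len 7: q0<-"xxxxxxx"
  len 8: q0<-"xxxxxxxx"

No string accepted (empty language)


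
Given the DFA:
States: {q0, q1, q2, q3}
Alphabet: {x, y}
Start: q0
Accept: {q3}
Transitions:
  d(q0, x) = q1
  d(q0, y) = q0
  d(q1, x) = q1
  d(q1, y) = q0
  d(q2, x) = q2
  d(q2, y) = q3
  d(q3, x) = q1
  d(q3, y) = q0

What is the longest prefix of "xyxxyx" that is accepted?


Run the DFA, marking each prefix where the state is accepting:
  "" -> q0 [reject]
  "x" -> q1 [reject]
  "xy" -> q0 [reject]
  "xyx" -> q1 [reject]
  "xyxx" -> q1 [reject]
  "xyxxy" -> q0 [reject]
  "xyxxyx" -> q1 [reject]

No prefix is accepted


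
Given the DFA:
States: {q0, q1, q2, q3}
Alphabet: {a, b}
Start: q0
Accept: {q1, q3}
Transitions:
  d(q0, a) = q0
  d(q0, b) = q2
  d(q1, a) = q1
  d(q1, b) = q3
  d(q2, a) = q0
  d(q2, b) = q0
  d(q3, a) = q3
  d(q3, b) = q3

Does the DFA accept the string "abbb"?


Trace: q0 -> q0 -> q2 -> q0 -> q2
Final state: q2
Accept states: {q1, q3}

No, rejected (final state q2 is not an accept state)


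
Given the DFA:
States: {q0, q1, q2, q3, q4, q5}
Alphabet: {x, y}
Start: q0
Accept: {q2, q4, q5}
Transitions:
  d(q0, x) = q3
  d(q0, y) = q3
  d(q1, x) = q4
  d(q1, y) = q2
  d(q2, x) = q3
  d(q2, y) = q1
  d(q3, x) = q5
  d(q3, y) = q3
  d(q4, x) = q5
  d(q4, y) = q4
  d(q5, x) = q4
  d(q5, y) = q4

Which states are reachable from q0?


BFS from q0:
  layer 0: {q0}
  layer 1: {q3}
  layer 2: {q5}
  layer 3: {q4}

{q0, q3, q4, q5}


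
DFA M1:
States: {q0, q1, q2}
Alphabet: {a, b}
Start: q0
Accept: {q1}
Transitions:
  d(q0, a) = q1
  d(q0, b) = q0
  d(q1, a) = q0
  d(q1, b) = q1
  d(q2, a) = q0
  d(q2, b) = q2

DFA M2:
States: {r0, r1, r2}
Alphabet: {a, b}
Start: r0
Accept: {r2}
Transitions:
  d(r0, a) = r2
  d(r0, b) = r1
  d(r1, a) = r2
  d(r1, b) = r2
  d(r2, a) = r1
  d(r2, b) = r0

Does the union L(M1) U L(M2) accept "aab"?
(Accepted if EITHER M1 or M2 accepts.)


M1: final=q0 accepted=False
M2: final=r2 accepted=True

Yes, union accepts


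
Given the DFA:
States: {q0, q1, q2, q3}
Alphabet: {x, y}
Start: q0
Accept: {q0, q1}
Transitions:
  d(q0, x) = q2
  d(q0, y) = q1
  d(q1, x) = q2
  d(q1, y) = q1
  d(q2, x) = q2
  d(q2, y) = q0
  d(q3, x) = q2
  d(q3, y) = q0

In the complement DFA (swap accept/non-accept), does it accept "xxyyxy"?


Trace: q0 -> q2 -> q2 -> q0 -> q1 -> q2 -> q0
Final: q0
Original accept: {q0, q1}
Complement: q0 is in original accept

No, complement rejects (original accepts)


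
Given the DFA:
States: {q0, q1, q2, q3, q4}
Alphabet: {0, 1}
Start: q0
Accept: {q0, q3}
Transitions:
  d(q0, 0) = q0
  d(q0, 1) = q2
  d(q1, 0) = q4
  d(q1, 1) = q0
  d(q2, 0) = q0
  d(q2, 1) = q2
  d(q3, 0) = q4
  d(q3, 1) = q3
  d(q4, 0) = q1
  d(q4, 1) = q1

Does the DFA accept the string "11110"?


Trace: q0 -> q2 -> q2 -> q2 -> q2 -> q0
Final state: q0
Accept states: {q0, q3}

Yes, accepted (final state q0 is an accept state)


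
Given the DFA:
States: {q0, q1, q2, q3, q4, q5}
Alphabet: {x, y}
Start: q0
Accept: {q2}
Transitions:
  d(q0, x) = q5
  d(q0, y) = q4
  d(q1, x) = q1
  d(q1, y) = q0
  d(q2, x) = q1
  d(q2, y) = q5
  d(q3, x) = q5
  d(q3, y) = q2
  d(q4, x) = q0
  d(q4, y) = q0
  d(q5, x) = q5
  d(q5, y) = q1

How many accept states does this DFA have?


Accept states listed: {q2}
Counting: q2(1)

1


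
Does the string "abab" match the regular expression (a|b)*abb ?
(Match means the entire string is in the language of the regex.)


|string| = 4; first = 'a'; last = 'b'

No, "abab" does not match (a|b)*abb


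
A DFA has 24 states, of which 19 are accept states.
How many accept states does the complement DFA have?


Complement swaps accept and non-accept states.
24 - 19 = 5

5


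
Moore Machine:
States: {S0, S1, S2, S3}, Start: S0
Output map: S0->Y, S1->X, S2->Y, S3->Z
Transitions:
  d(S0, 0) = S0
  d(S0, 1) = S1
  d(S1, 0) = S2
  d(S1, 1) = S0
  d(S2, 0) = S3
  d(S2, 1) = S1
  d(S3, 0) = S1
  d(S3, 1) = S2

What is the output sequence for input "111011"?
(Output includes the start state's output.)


Start: S0 (output Y)
  --1--> S1 (output X)
  --1--> S0 (output Y)
  --1--> S1 (output X)
  --0--> S2 (output Y)
  --1--> S1 (output X)
  --1--> S0 (output Y)

"YXYXYXY"


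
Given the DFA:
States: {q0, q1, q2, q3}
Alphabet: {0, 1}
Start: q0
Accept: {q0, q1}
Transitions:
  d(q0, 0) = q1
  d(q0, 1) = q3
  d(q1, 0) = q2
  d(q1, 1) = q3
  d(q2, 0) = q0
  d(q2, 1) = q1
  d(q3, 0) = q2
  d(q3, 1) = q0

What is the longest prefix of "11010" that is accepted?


Run the DFA, marking each prefix where the state is accepting:
  "" -> q0 [accept]
  "1" -> q3 [reject]
  "11" -> q0 [accept]
  "110" -> q1 [accept]
  "1101" -> q3 [reject]
  "11010" -> q2 [reject]

"110"


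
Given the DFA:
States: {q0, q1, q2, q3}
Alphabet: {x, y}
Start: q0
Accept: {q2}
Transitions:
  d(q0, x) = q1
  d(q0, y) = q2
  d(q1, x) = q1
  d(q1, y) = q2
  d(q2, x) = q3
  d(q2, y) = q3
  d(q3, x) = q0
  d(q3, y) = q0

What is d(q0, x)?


Looking up transition d(q0, x)

q1


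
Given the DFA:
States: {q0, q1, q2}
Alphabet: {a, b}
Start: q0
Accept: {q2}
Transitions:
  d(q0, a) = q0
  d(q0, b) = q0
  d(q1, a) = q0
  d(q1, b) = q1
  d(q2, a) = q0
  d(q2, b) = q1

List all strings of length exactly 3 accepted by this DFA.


All strings of length 3: 8 total
Accepted: 0

None


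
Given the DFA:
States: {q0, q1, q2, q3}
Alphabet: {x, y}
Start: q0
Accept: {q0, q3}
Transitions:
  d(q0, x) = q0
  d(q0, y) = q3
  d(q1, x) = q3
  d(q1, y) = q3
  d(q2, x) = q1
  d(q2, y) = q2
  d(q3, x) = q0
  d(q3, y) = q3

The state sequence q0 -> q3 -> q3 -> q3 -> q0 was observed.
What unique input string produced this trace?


Trace back each transition to find the symbol:
  q0 --[y]--> q3
  q3 --[y]--> q3
  q3 --[y]--> q3
  q3 --[x]--> q0

"yyyx"


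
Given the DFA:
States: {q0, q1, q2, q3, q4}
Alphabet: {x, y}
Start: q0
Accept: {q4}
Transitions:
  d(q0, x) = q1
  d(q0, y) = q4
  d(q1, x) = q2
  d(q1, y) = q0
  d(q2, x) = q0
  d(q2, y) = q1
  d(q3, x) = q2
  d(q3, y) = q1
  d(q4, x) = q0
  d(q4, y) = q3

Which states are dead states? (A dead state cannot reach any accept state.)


Forward reachability from each state:
  q0 -> reaches accept state q4 (live)
  q1 -> reaches accept state q4 (live)
  q2 -> reaches accept state q4 (live)
  q3 -> reaches accept state q4 (live)
  q4 -> reaches accept state q4 (live)

None (all states can reach an accept state)


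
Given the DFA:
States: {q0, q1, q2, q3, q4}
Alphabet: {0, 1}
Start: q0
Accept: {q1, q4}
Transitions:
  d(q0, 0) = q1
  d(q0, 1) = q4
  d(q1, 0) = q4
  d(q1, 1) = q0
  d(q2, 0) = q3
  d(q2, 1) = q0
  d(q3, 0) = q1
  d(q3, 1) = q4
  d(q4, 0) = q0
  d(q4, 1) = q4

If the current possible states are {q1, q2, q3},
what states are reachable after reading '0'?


Apply transition on '0' from each current state:
  d(q1, 0) = q4
  d(q2, 0) = q3
  d(q3, 0) = q1

{q1, q3, q4}


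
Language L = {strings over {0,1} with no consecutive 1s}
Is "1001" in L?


'11' does not occur

Yes, "1001" is in L


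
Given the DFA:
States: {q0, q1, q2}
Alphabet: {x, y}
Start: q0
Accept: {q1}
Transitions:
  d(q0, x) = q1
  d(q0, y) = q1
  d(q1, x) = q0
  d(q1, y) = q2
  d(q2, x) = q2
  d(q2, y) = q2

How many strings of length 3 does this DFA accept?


Enumerating all length-3 strings:
  "xxx" -> q1 [accept]
  "xxy" -> q1 [accept]
  "xyx" -> q2 [reject]
  "xyy" -> q2 [reject]
  "yxx" -> q1 [accept]
  "yxy" -> q1 [accept]
  "yyx" -> q2 [reject]
  "yyy" -> q2 [reject]

4 out of 8


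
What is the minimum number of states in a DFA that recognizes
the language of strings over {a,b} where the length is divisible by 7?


States track (length) mod 7.
Need 7 states: one per remainder 0..6; accept = remainder 0.

7


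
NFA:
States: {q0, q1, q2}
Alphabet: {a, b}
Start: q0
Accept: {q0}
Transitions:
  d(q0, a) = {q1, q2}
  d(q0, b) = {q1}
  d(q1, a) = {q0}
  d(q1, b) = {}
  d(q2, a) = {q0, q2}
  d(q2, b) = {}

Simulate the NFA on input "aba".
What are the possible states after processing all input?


Start: {q0}
  --a--> {q1, q2}
  --b--> {}
  --a--> {}

{} (empty set, no valid transitions)


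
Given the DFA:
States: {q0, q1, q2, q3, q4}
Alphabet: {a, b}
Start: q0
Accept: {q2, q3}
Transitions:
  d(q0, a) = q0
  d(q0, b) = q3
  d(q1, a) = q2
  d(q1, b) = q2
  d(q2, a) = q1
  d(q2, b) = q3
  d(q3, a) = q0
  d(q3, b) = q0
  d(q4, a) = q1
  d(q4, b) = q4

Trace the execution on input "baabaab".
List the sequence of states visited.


Input: baabaab
d(q0, b) = q3
d(q3, a) = q0
d(q0, a) = q0
d(q0, b) = q3
d(q3, a) = q0
d(q0, a) = q0
d(q0, b) = q3


q0 -> q3 -> q0 -> q0 -> q3 -> q0 -> q0 -> q3


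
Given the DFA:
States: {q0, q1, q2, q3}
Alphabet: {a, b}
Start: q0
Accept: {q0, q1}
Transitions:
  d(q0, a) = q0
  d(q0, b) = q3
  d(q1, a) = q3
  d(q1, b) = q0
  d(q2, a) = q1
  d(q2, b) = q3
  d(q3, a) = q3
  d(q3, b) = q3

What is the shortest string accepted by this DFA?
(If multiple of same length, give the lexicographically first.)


BFS by string length (lex-first path to each state shown):
  len 0: q0<-""
Found accept state at length 0.

"" (empty string)


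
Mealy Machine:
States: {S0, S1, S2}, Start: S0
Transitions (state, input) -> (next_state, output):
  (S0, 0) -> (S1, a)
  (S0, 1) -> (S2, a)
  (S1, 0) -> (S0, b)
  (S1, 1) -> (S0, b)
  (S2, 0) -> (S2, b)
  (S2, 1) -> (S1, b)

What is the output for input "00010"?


Step-by-step:
  (S0, 0) -> (S1, a)
  (S1, 0) -> (S0, b)
  (S0, 0) -> (S1, a)
  (S1, 1) -> (S0, b)
  (S0, 0) -> (S1, a)

"ababa"


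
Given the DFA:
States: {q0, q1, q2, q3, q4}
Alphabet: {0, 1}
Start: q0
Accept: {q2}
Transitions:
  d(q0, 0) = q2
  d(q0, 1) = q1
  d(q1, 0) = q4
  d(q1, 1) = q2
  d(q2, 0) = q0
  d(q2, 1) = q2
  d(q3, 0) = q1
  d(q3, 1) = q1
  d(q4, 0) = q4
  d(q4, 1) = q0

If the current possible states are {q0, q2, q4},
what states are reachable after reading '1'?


Apply transition on '1' from each current state:
  d(q0, 1) = q1
  d(q2, 1) = q2
  d(q4, 1) = q0

{q0, q1, q2}


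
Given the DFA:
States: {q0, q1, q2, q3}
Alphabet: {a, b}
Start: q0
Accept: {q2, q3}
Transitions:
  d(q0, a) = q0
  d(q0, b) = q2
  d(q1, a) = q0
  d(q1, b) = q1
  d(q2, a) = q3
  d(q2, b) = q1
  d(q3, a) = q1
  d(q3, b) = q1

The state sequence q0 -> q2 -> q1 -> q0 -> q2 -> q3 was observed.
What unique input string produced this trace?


Trace back each transition to find the symbol:
  q0 --[b]--> q2
  q2 --[b]--> q1
  q1 --[a]--> q0
  q0 --[b]--> q2
  q2 --[a]--> q3

"bbaba"


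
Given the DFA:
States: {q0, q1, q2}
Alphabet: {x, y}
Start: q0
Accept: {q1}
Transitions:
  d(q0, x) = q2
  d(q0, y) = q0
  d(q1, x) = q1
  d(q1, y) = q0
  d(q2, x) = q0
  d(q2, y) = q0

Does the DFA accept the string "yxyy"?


Trace: q0 -> q0 -> q2 -> q0 -> q0
Final state: q0
Accept states: {q1}

No, rejected (final state q0 is not an accept state)


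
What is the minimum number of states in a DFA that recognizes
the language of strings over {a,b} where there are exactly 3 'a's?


States: count = 0, 1, ..., 3 (that's 4 states), plus a dead state for count > 3.
Total: 4 + 1 = 5. Accept = count-3 state.

5


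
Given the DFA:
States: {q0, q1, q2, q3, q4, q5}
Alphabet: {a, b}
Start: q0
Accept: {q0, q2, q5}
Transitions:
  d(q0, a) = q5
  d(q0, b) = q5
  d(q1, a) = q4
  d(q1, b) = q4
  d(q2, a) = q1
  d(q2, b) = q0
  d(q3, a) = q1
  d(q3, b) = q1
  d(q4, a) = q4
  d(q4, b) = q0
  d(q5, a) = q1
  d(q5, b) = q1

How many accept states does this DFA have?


Accept states listed: {q0, q2, q5}
Counting: q0(1) q2(2) q5(3)

3


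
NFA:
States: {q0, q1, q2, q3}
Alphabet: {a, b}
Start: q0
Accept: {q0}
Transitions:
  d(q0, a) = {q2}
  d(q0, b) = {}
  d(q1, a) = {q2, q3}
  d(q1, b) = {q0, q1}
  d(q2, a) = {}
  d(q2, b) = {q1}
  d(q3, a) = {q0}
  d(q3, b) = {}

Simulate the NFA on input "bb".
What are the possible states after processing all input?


Start: {q0}
  --b--> {}
  --b--> {}

{} (empty set, no valid transitions)


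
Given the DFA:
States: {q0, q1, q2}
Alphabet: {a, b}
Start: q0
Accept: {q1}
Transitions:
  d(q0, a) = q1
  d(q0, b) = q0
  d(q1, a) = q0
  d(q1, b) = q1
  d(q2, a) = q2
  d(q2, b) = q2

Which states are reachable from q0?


BFS from q0:
  layer 0: {q0}
  layer 1: {q1}

{q0, q1}


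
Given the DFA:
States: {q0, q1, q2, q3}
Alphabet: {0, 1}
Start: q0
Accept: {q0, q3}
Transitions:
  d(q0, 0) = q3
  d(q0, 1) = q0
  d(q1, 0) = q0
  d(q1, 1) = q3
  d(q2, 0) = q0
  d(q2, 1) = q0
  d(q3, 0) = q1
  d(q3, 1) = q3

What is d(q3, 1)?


Looking up transition d(q3, 1)

q3


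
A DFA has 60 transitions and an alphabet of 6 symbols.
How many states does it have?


Each state has exactly one transition per symbol.
states = transitions / |alphabet| = 60 / 6 = 10

10


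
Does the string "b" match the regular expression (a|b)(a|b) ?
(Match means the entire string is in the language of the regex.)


|string| = 1; first = 'b'; last = 'b'

No, "b" does not match (a|b)(a|b)


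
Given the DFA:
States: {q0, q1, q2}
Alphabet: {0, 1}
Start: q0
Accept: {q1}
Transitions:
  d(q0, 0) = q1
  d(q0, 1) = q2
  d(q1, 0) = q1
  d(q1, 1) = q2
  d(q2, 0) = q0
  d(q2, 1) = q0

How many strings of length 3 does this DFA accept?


Enumerating all length-3 strings:
  "000" -> q1 [accept]
  "001" -> q2 [reject]
  "010" -> q0 [reject]
  "011" -> q0 [reject]
  "100" -> q1 [accept]
  "101" -> q2 [reject]
  "110" -> q1 [accept]
  "111" -> q2 [reject]

3 out of 8


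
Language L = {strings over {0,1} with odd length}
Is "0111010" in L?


length = 7; 7 mod 2 = 1

Yes, "0111010" is in L


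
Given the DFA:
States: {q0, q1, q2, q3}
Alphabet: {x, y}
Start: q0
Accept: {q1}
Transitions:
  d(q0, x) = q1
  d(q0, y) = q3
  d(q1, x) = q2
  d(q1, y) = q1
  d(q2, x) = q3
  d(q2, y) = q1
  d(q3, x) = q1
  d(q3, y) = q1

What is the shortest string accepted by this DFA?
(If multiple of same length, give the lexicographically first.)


BFS by string length (lex-first path to each state shown):
  len 0: q0<-""
  len 1: q1<-"x", q3<-"y"
Found accept state at length 1.

"x"


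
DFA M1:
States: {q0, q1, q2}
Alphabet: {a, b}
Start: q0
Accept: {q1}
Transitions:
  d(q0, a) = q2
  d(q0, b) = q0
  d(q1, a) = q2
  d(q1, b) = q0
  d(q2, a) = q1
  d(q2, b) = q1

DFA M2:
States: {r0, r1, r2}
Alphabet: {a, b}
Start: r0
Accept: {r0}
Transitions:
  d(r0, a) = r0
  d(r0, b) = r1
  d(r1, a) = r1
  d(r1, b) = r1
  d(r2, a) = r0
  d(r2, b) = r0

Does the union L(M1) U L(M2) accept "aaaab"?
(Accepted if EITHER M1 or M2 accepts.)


M1: final=q0 accepted=False
M2: final=r1 accepted=False

No, union rejects (neither accepts)


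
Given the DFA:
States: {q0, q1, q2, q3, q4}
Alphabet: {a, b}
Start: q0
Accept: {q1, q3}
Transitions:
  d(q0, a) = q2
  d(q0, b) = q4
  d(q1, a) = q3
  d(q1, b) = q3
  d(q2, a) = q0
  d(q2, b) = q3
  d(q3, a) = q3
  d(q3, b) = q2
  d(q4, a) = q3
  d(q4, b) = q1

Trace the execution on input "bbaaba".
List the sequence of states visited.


Input: bbaaba
d(q0, b) = q4
d(q4, b) = q1
d(q1, a) = q3
d(q3, a) = q3
d(q3, b) = q2
d(q2, a) = q0


q0 -> q4 -> q1 -> q3 -> q3 -> q2 -> q0


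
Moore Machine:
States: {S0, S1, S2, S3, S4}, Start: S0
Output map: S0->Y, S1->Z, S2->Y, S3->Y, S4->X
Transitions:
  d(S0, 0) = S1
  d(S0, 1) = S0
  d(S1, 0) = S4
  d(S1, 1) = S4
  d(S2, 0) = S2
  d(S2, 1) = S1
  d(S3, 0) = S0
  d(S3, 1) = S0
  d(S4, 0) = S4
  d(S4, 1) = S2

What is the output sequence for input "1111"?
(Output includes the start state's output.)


Start: S0 (output Y)
  --1--> S0 (output Y)
  --1--> S0 (output Y)
  --1--> S0 (output Y)
  --1--> S0 (output Y)

"YYYYY"


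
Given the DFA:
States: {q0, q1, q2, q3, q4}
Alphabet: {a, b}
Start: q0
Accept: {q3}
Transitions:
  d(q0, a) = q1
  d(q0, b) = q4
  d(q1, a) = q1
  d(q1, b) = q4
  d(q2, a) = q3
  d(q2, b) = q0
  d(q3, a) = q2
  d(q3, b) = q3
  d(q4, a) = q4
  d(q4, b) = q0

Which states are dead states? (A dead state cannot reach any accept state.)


Forward reachability from each state:
  q0 -> reaches {q0, q1, q4}, no accept state (dead)
  q1 -> reaches {q0, q1, q4}, no accept state (dead)
  q2 -> reaches accept state q3 (live)
  q3 -> reaches accept state q3 (live)
  q4 -> reaches {q0, q1, q4}, no accept state (dead)

{q0, q1, q4}


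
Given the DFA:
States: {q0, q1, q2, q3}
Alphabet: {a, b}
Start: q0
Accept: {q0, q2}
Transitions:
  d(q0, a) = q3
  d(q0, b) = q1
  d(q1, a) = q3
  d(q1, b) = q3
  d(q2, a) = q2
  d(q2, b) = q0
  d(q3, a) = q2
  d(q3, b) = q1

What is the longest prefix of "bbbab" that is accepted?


Run the DFA, marking each prefix where the state is accepting:
  "" -> q0 [accept]
  "b" -> q1 [reject]
  "bb" -> q3 [reject]
  "bbb" -> q1 [reject]
  "bbba" -> q3 [reject]
  "bbbab" -> q1 [reject]

""


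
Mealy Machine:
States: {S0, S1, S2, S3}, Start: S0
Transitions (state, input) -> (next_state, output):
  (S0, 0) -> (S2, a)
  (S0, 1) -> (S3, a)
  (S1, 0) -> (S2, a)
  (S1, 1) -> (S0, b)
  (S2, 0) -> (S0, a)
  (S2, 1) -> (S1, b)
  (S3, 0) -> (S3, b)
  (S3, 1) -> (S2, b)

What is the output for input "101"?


Step-by-step:
  (S0, 1) -> (S3, a)
  (S3, 0) -> (S3, b)
  (S3, 1) -> (S2, b)

"abb"


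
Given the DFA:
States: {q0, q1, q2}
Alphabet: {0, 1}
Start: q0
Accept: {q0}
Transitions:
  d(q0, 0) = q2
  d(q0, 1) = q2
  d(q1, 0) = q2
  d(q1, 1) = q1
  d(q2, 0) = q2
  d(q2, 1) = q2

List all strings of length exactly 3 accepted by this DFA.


All strings of length 3: 8 total
Accepted: 0

None


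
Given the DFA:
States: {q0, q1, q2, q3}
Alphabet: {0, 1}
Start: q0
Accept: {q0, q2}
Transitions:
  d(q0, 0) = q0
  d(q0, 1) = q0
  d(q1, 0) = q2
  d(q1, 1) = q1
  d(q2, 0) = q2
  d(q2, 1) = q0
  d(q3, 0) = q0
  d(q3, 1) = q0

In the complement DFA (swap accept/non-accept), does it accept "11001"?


Trace: q0 -> q0 -> q0 -> q0 -> q0 -> q0
Final: q0
Original accept: {q0, q2}
Complement: q0 is in original accept

No, complement rejects (original accepts)


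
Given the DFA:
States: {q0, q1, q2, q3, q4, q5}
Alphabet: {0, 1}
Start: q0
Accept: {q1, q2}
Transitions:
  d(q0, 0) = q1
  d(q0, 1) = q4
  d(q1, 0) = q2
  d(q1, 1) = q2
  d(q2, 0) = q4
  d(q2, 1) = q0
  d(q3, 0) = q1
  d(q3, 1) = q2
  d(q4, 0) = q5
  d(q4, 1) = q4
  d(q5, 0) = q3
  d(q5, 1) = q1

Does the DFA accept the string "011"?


Trace: q0 -> q1 -> q2 -> q0
Final state: q0
Accept states: {q1, q2}

No, rejected (final state q0 is not an accept state)


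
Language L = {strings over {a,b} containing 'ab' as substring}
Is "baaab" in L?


'ab' occurs at index 3

Yes, "baaab" is in L


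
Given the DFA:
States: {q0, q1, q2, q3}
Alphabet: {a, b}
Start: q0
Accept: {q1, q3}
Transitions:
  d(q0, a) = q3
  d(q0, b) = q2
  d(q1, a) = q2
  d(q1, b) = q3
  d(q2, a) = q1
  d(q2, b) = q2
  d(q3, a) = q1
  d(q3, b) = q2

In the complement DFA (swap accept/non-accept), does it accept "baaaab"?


Trace: q0 -> q2 -> q1 -> q2 -> q1 -> q2 -> q2
Final: q2
Original accept: {q1, q3}
Complement: q2 is not in original accept

Yes, complement accepts (original rejects)


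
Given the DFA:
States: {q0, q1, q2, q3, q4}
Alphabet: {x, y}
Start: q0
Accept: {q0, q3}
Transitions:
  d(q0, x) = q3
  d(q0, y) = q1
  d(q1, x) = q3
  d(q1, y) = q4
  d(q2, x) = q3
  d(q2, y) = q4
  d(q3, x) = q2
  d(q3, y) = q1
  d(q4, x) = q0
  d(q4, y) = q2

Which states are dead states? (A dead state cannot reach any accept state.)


Forward reachability from each state:
  q0 -> reaches accept state q0 (live)
  q1 -> reaches accept state q0 (live)
  q2 -> reaches accept state q0 (live)
  q3 -> reaches accept state q0 (live)
  q4 -> reaches accept state q0 (live)

None (all states can reach an accept state)


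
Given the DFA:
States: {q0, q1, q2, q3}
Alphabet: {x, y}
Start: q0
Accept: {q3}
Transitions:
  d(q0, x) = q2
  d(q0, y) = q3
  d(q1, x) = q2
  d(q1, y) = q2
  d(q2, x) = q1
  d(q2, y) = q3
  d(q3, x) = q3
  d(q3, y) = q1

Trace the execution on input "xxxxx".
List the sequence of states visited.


Input: xxxxx
d(q0, x) = q2
d(q2, x) = q1
d(q1, x) = q2
d(q2, x) = q1
d(q1, x) = q2


q0 -> q2 -> q1 -> q2 -> q1 -> q2


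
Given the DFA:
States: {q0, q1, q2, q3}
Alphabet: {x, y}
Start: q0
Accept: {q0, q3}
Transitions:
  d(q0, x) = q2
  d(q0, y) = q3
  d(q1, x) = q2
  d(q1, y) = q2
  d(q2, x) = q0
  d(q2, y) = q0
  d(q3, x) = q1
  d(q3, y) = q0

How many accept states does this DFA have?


Accept states listed: {q0, q3}
Counting: q0(1) q3(2)

2


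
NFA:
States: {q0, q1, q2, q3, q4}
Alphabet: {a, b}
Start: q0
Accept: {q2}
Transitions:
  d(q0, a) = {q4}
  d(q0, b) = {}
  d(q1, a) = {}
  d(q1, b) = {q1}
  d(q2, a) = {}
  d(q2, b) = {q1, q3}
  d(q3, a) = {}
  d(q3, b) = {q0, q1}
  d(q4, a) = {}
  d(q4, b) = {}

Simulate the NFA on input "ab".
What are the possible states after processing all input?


Start: {q0}
  --a--> {q4}
  --b--> {}

{} (empty set, no valid transitions)


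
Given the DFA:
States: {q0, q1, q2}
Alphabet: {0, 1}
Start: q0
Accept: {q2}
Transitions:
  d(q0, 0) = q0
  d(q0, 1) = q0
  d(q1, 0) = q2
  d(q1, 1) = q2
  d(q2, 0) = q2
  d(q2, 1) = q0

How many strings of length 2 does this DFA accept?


Enumerating all length-2 strings:
  "00" -> q0 [reject]
  "01" -> q0 [reject]
  "10" -> q0 [reject]
  "11" -> q0 [reject]

0 out of 4


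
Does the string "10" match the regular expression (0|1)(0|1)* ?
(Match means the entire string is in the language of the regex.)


|string| = 2; first = '1'; last = '0'

Yes, "10" matches (0|1)(0|1)*


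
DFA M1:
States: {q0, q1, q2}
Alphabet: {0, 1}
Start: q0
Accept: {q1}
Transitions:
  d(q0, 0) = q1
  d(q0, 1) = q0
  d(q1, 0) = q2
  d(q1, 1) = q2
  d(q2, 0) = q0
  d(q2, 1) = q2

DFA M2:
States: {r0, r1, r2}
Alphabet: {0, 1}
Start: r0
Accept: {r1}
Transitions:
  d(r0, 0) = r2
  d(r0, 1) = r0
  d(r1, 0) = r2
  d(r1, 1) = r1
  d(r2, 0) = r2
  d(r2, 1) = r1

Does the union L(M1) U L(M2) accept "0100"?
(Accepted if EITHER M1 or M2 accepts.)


M1: final=q1 accepted=True
M2: final=r2 accepted=False

Yes, union accepts


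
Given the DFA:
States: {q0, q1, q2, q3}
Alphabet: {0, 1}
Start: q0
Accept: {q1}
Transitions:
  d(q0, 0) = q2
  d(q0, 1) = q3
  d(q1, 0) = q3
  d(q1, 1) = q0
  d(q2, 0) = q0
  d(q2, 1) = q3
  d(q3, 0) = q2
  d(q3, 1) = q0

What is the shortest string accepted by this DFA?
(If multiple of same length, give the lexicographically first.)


BFS by string length (lex-first path to each state shown):
  len 0: q0<-""
  len 1: q2<-"0", q3<-"1"
  len 2: q0<-"00", q2<-"10", q3<-"01"
  len 3: q0<-"011", q2<-"000", q3<-"001"
  len 4: q0<-"0000", q2<-"0010", q3<-"0001"
  len 5: q0<-"00011", q2<-"00000", q3<-"00001"
  len 6: q0<-"000000", q2<-"000010", q3<-"000001"
  len 7: q0<-"0000011", q2<-"0000000", q3<-"0000001"
  len 8: q0<-"00000000", q2<-"00000010", q3<-"00000001"

No string accepted (empty language)


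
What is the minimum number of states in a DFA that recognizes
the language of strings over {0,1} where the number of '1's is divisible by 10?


States track (count of '1') mod 10.
Need 10 states: one per remainder 0..9; accept = remainder 0.

10


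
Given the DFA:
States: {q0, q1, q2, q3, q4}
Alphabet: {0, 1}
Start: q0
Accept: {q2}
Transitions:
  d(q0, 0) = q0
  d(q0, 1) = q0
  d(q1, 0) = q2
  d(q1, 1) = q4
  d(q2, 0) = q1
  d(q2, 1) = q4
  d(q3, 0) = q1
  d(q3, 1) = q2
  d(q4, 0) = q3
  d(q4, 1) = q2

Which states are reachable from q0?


BFS from q0:
  layer 0: {q0}

{q0}


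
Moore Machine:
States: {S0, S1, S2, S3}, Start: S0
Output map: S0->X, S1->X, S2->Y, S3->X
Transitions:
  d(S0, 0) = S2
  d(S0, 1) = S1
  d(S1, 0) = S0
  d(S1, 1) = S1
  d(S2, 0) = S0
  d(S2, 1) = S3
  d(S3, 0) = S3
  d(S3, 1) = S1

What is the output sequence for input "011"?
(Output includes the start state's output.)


Start: S0 (output X)
  --0--> S2 (output Y)
  --1--> S3 (output X)
  --1--> S1 (output X)

"XYXX"


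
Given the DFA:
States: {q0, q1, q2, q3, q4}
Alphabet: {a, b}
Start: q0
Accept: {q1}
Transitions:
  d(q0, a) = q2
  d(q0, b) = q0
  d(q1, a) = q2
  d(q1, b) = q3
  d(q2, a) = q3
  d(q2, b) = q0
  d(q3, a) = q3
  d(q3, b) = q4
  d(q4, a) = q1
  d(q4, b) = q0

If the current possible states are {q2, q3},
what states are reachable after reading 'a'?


Apply transition on 'a' from each current state:
  d(q2, a) = q3
  d(q3, a) = q3

{q3}


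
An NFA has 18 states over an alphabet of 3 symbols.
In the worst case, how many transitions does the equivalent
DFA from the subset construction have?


Subset construction: one DFA state per subset of NFA states = 2^18 = 262144 states.
Each DFA state has 3 outgoing transitions: 262144 * 3 = 786432

786432


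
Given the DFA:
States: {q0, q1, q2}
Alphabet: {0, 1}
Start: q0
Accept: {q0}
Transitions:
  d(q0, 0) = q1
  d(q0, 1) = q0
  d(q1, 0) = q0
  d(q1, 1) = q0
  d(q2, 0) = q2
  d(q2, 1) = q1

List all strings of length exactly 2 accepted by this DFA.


All strings of length 2: 4 total
Accepted: 3

"00", "01", "11"


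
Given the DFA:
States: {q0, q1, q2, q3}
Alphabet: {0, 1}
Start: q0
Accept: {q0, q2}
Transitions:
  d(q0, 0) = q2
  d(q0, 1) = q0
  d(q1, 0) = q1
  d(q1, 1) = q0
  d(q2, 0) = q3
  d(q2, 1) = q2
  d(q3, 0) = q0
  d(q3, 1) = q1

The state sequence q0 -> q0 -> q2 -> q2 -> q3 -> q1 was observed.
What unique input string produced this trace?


Trace back each transition to find the symbol:
  q0 --[1]--> q0
  q0 --[0]--> q2
  q2 --[1]--> q2
  q2 --[0]--> q3
  q3 --[1]--> q1

"10101"


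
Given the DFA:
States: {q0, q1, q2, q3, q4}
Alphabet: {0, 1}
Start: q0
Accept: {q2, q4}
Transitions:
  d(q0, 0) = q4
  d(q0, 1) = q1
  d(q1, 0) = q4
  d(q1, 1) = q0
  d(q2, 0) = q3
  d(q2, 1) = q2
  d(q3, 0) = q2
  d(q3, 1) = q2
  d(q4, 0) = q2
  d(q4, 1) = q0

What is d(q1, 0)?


Looking up transition d(q1, 0)

q4


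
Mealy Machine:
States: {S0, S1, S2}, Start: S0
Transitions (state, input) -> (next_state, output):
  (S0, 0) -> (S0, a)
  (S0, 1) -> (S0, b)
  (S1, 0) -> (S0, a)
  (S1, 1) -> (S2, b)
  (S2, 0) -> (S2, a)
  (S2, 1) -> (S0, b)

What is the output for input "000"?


Step-by-step:
  (S0, 0) -> (S0, a)
  (S0, 0) -> (S0, a)
  (S0, 0) -> (S0, a)

"aaa"


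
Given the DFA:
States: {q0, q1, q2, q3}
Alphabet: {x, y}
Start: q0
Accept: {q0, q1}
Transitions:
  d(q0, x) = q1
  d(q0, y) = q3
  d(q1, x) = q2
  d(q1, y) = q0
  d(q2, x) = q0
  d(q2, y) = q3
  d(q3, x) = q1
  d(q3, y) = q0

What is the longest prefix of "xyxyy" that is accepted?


Run the DFA, marking each prefix where the state is accepting:
  "" -> q0 [accept]
  "x" -> q1 [accept]
  "xy" -> q0 [accept]
  "xyx" -> q1 [accept]
  "xyxy" -> q0 [accept]
  "xyxyy" -> q3 [reject]

"xyxy"


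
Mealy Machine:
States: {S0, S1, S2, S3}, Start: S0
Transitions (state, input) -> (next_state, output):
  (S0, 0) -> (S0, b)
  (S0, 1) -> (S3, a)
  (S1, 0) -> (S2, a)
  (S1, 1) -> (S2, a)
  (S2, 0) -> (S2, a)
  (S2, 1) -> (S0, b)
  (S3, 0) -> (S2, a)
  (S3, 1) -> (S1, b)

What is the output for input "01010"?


Step-by-step:
  (S0, 0) -> (S0, b)
  (S0, 1) -> (S3, a)
  (S3, 0) -> (S2, a)
  (S2, 1) -> (S0, b)
  (S0, 0) -> (S0, b)

"baabb"


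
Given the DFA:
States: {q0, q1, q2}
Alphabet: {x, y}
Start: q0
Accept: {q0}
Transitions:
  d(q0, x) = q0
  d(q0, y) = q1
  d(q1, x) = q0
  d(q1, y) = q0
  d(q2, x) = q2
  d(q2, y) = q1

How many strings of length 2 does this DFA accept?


Enumerating all length-2 strings:
  "xx" -> q0 [accept]
  "xy" -> q1 [reject]
  "yx" -> q0 [accept]
  "yy" -> q0 [accept]

3 out of 4


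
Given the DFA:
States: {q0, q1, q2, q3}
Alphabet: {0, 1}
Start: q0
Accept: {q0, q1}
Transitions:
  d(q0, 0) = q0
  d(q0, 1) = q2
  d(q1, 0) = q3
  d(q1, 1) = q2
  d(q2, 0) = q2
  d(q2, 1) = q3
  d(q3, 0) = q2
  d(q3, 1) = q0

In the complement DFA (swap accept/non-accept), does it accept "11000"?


Trace: q0 -> q2 -> q3 -> q2 -> q2 -> q2
Final: q2
Original accept: {q0, q1}
Complement: q2 is not in original accept

Yes, complement accepts (original rejects)


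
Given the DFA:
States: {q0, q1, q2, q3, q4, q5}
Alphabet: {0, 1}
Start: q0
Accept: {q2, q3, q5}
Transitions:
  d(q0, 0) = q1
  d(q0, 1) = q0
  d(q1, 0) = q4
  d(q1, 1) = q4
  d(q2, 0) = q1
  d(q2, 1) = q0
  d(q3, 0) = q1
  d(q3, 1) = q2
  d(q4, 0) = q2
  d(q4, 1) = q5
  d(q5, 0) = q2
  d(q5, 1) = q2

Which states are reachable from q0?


BFS from q0:
  layer 0: {q0}
  layer 1: {q1}
  layer 2: {q4}
  layer 3: {q2, q5}

{q0, q1, q2, q4, q5}


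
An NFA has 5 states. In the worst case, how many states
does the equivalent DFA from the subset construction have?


Subset construction: one DFA state per subset of NFA states.
2^5 = 32

32


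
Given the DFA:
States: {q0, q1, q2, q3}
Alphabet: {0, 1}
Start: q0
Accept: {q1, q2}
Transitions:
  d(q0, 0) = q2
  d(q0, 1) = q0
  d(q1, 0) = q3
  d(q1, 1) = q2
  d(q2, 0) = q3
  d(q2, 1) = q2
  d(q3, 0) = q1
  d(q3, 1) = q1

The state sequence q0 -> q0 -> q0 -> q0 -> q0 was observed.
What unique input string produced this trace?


Trace back each transition to find the symbol:
  q0 --[1]--> q0
  q0 --[1]--> q0
  q0 --[1]--> q0
  q0 --[1]--> q0

"1111"


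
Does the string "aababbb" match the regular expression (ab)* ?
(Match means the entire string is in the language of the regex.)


|string| = 7; first = 'a'; last = 'b'

No, "aababbb" does not match (ab)*


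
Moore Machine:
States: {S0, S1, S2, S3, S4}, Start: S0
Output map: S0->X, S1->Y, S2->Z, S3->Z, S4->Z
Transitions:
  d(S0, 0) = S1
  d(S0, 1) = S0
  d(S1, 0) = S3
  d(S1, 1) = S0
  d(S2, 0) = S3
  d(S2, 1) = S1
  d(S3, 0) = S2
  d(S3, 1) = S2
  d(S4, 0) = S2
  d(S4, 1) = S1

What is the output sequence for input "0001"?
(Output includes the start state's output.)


Start: S0 (output X)
  --0--> S1 (output Y)
  --0--> S3 (output Z)
  --0--> S2 (output Z)
  --1--> S1 (output Y)

"XYZZY"


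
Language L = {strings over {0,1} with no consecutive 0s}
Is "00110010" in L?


'00' occurs at index 0

No, "00110010" is not in L


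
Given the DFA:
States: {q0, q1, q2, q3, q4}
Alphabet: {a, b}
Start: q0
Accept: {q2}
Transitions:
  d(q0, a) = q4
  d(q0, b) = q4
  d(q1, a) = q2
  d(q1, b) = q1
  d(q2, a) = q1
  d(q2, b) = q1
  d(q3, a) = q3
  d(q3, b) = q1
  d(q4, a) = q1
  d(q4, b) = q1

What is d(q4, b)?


Looking up transition d(q4, b)

q1


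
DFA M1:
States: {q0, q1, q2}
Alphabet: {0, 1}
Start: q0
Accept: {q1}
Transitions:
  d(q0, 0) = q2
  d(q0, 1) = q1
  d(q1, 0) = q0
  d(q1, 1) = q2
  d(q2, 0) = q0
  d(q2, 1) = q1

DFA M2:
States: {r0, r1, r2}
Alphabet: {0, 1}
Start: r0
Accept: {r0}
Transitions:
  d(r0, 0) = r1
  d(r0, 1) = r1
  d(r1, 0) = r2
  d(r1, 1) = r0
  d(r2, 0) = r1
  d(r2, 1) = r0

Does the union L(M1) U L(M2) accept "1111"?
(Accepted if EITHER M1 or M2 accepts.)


M1: final=q2 accepted=False
M2: final=r0 accepted=True

Yes, union accepts


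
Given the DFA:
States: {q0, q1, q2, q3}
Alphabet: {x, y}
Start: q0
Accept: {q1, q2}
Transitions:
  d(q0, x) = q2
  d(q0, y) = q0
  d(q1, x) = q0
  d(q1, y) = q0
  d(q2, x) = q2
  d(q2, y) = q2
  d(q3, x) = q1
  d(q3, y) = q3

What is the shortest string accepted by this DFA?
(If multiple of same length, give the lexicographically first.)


BFS by string length (lex-first path to each state shown):
  len 0: q0<-""
  len 1: q0<-"y", q2<-"x"
Found accept state at length 1.

"x"


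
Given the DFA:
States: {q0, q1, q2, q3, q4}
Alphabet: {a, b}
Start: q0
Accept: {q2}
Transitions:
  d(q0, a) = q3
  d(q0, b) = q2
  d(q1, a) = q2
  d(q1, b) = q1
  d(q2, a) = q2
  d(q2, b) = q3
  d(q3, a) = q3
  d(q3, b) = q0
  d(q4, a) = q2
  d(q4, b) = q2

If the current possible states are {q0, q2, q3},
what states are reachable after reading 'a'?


Apply transition on 'a' from each current state:
  d(q0, a) = q3
  d(q2, a) = q2
  d(q3, a) = q3

{q2, q3}


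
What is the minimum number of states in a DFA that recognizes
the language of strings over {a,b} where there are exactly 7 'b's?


States: count = 0, 1, ..., 7 (that's 8 states), plus a dead state for count > 7.
Total: 8 + 1 = 9. Accept = count-7 state.

9


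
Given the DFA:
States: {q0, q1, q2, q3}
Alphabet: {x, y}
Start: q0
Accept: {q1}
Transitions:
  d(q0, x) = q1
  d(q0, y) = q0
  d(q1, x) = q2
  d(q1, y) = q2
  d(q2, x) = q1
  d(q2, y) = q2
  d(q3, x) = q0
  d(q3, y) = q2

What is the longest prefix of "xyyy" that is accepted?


Run the DFA, marking each prefix where the state is accepting:
  "" -> q0 [reject]
  "x" -> q1 [accept]
  "xy" -> q2 [reject]
  "xyy" -> q2 [reject]
  "xyyy" -> q2 [reject]

"x"


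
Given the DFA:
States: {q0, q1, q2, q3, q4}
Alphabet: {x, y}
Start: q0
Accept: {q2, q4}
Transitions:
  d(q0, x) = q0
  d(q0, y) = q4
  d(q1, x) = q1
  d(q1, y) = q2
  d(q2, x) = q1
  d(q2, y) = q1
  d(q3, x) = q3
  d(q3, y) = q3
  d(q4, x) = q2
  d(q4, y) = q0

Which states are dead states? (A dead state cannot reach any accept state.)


Forward reachability from each state:
  q0 -> reaches accept state q2 (live)
  q1 -> reaches accept state q2 (live)
  q2 -> reaches accept state q2 (live)
  q3 -> reaches {q3}, no accept state (dead)
  q4 -> reaches accept state q2 (live)

{q3}


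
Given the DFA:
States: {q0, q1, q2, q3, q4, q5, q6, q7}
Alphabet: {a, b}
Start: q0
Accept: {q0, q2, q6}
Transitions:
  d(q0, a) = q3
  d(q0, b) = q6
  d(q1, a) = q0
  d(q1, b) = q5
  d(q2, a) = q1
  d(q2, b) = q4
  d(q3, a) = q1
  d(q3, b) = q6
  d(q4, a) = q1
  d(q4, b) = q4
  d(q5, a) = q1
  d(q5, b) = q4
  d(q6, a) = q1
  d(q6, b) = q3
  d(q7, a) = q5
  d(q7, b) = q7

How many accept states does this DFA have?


Accept states listed: {q0, q2, q6}
Counting: q0(1) q2(2) q6(3)

3


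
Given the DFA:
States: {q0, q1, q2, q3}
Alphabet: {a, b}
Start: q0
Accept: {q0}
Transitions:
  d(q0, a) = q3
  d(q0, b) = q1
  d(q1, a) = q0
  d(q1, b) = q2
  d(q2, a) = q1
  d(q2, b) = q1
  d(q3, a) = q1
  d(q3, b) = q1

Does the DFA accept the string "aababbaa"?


Trace: q0 -> q3 -> q1 -> q2 -> q1 -> q2 -> q1 -> q0 -> q3
Final state: q3
Accept states: {q0}

No, rejected (final state q3 is not an accept state)


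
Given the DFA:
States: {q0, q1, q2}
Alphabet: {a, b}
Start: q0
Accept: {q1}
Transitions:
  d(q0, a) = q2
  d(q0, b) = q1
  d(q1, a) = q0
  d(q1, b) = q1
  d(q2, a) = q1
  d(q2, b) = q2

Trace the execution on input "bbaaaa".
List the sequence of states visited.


Input: bbaaaa
d(q0, b) = q1
d(q1, b) = q1
d(q1, a) = q0
d(q0, a) = q2
d(q2, a) = q1
d(q1, a) = q0


q0 -> q1 -> q1 -> q0 -> q2 -> q1 -> q0


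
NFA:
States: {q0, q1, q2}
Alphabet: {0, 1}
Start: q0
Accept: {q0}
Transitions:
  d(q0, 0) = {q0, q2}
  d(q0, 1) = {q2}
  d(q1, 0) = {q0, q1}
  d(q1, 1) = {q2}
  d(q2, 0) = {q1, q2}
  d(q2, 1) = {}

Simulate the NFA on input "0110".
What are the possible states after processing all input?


Start: {q0}
  --0--> {q0, q2}
  --1--> {q2}
  --1--> {}
  --0--> {}

{} (empty set, no valid transitions)


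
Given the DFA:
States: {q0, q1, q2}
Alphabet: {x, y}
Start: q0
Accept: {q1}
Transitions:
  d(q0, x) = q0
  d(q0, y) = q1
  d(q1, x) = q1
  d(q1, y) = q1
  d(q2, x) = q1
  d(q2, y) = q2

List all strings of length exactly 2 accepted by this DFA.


All strings of length 2: 4 total
Accepted: 3

"xy", "yx", "yy"


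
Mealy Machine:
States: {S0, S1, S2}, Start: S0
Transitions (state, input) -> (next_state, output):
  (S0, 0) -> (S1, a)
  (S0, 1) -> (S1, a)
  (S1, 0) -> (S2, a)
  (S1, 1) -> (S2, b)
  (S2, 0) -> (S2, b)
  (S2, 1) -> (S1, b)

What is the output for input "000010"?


Step-by-step:
  (S0, 0) -> (S1, a)
  (S1, 0) -> (S2, a)
  (S2, 0) -> (S2, b)
  (S2, 0) -> (S2, b)
  (S2, 1) -> (S1, b)
  (S1, 0) -> (S2, a)

"aabbba"


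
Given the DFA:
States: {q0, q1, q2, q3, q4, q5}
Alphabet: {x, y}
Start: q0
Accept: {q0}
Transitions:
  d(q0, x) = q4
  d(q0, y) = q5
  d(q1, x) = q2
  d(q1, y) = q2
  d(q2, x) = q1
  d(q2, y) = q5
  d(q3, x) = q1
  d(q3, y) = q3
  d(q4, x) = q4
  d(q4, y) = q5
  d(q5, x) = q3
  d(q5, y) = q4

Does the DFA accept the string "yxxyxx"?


Trace: q0 -> q5 -> q3 -> q1 -> q2 -> q1 -> q2
Final state: q2
Accept states: {q0}

No, rejected (final state q2 is not an accept state)
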